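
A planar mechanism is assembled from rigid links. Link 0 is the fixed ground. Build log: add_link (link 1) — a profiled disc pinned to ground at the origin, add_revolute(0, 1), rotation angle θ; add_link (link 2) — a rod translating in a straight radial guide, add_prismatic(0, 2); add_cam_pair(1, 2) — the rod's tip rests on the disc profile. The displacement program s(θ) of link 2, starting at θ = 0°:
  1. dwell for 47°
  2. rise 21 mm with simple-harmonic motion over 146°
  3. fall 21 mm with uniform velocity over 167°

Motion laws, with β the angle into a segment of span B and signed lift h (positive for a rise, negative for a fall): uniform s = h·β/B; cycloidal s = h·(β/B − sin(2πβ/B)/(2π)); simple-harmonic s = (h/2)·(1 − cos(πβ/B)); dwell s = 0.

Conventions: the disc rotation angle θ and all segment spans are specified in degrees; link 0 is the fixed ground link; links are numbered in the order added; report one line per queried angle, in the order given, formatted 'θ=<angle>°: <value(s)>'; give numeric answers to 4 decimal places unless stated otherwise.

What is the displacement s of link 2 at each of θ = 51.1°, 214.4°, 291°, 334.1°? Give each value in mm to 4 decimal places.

seg 1 [0°–47°] dwell: s stays 0.0000
seg 2 [47°–193°] simple-harmonic, h=21: θ=51.1° here. β=4.1, B=146. 21/2·(1 − cos(π·0.0281)) = 0.0408 → s = 0.0408
seg 2 [47°–193°] simple-harmonic, h=21: full span → s += 21 → s = 21.0000
seg 3 [193°–360°] uniform, h=-21: θ=214.4° here. β=21.4, B=167. -21·21.4/167 = -2.6910 → s = 18.3090
seg 3 [193°–360°] uniform, h=-21: θ=291° here. β=98, B=167. -21·98/167 = -12.3234 → s = 8.6766
seg 3 [193°–360°] uniform, h=-21: θ=334.1° here. β=141.1, B=167. -21·141.1/167 = -17.7431 → s = 3.2569

θ=51.1°: 0.0408
θ=214.4°: 18.3090
θ=291°: 8.6766
θ=334.1°: 3.2569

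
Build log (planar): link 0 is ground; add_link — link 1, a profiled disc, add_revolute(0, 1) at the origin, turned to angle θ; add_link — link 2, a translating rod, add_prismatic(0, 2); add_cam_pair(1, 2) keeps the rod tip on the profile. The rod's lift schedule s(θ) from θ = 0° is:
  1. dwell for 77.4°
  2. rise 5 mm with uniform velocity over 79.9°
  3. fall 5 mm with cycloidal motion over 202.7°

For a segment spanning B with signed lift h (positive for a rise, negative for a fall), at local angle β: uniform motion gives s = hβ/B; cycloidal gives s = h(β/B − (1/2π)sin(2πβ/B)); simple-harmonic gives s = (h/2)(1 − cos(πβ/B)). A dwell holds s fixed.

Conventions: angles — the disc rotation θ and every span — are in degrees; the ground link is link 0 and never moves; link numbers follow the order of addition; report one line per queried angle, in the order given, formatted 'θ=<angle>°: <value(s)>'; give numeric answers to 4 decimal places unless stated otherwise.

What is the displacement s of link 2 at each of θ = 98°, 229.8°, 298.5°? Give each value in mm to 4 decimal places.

seg 1 [0°–77.4°] dwell: s stays 0.0000
seg 2 [77.4°–157.3°] uniform, h=5: θ=98° here. β=20.6, B=79.9. 5·20.6/79.9 = 1.2891 → s = 1.2891
seg 2 [77.4°–157.3°] uniform, h=5: full span → s += 5 → s = 5.0000
seg 3 [157.3°–360°] cycloidal, h=-5: θ=229.8° here. β=72.5, B=202.7. -5·(0.3577 − sin(2π·0.3577)/(2π)) = -1.1678 → s = 3.8322
seg 3 [157.3°–360°] cycloidal, h=-5: θ=298.5° here. β=141.2, B=202.7. -5·(0.6966 − sin(2π·0.6966)/(2π)) = -4.2344 → s = 0.7656

θ=98°: 1.2891
θ=229.8°: 3.8322
θ=298.5°: 0.7656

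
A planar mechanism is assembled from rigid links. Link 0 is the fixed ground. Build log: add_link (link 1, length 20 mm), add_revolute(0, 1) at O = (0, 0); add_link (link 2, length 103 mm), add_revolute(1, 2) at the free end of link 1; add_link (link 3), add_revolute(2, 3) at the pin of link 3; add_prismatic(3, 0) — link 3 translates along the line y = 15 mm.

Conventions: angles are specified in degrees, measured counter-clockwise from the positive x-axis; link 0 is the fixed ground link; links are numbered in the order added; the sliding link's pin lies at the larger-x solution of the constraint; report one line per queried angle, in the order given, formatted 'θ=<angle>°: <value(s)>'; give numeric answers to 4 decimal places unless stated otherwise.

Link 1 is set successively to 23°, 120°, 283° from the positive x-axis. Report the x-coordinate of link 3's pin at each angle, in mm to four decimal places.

geometry: r = 20 mm, L = 103 mm, e = 15 mm
θ=23°: crank pin P = (r cos θ, r sin θ) = (18.410097, 7.814623)
θ=23°: h = r sin θ − e = 7.814623 − 15 = -7.185377
θ=23°: x = r cos θ + √(L² − h²) = 18.410097 + 102.749065 = 121.159162
θ=120°: crank pin P = (r cos θ, r sin θ) = (-10.000000, 17.320508)
θ=120°: h = r sin θ − e = 17.320508 − 15 = 2.320508
θ=120°: x = r cos θ + √(L² − h²) = -10.000000 + 102.973857 = 92.973857
θ=283°: crank pin P = (r cos θ, r sin θ) = (4.499021, -19.487401)
θ=283°: h = r sin θ − e = -19.487401 − 15 = -34.487401
θ=283°: x = r cos θ + √(L² − h²) = 4.499021 + 97.054722 = 101.553744

θ=23°: 121.1592
θ=120°: 92.9739
θ=283°: 101.5537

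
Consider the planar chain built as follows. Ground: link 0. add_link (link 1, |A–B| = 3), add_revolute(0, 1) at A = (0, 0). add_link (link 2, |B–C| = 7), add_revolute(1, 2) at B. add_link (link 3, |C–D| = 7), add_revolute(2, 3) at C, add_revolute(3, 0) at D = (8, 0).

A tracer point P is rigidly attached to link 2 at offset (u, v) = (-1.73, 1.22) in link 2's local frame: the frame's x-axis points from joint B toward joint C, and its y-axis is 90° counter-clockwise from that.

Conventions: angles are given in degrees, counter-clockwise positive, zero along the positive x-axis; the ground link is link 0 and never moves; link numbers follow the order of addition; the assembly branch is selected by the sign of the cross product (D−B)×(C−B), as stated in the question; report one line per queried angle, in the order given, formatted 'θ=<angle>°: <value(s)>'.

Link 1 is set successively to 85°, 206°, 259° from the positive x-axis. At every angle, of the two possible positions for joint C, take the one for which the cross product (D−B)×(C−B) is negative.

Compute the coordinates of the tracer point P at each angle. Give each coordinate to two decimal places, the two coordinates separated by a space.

A=(0,0), D=(8.00,0)
θ=85°: B = A + 3.00·(cos85°, sin85°) = (0.2615, 2.9886)
θ=85°: |BD| = 8.2956
θ=85°: circle(B,7.00) ∩ circle(D,7.00): a=4.1478, h=5.6388
θ=85°:   candidates: C₊=(6.1622,6.7544) cross=46.777; C₋=(2.0993,-3.7659) cross=-46.777
θ=85°:   branch - wants cross < 0 → take C=(2.0993,-3.7659) (cross=-46.777)
θ=85°: ex = (C−B)/|BC| = (0.2625,-0.9649); ey = (0.9649,0.2625)
θ=85°: P = B + -1.73·ex + 1.22·ey = (0.9845,4.9782)
θ=206°: B = A + 3.00·(cos206°, sin206°) = (-2.6964, -1.3151)
θ=206°: |BD| = 10.7769
θ=206°: circle(B,7.00) ∩ circle(D,7.00): a=5.3885, h=4.4682
θ=206°:   candidates: C₊=(2.1066,3.7772) cross=48.153; C₋=(3.1971,-5.0923) cross=-48.153
θ=206°:   branch - wants cross < 0 → take C=(3.1971,-5.0923) (cross=-48.153)
θ=206°: ex = (C−B)/|BC| = (0.8419,-0.5396); ey = (0.5396,0.8419)
θ=206°: P = B + -1.73·ex + 1.22·ey = (-3.4946,0.6455)
θ=259°: B = A + 3.00·(cos259°, sin259°) = (-0.5724, -2.9449)
θ=259°: |BD| = 9.0642
θ=259°: circle(B,7.00) ∩ circle(D,7.00): a=4.5321, h=5.3348
θ=259°:   candidates: C₊=(1.9805,3.5730) cross=48.356; C₋=(5.4470,-6.5178) cross=-48.356
θ=259°:   branch - wants cross < 0 → take C=(5.4470,-6.5178) (cross=-48.356)
θ=259°: ex = (C−B)/|BC| = (0.8599,-0.5104); ey = (0.5104,0.8599)
θ=259°: P = B + -1.73·ex + 1.22·ey = (-1.4374,-1.0127)

θ=85°: 0.98 4.98
θ=206°: -3.49 0.65
θ=259°: -1.44 -1.01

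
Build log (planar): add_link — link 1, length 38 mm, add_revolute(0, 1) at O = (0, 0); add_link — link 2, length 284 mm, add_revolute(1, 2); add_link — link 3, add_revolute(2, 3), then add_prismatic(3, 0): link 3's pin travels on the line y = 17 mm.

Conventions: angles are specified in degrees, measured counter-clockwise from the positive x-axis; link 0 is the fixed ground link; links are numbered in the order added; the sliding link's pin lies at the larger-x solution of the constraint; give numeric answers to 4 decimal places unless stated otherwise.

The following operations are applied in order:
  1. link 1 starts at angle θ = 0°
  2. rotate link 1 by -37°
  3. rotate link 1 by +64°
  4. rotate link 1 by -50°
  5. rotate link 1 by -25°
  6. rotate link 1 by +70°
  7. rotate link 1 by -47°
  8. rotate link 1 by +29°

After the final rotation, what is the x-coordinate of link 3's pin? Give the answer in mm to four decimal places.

geometry: r = 38 mm, L = 284 mm, e = 17 mm; θ starts at 0°
rotate link 1 by -37°: θ ← 0° -37° = -37°
rotate link 1 by +64°: θ ← -37° +64° = 27°
rotate link 1 by -50°: θ ← 27° -50° = -23°
rotate link 1 by -25°: θ ← -23° -25° = -48°
rotate link 1 by +70°: θ ← -48° +70° = 22°
rotate link 1 by -47°: θ ← 22° -47° = -25°
rotate link 1 by +29°: θ ← -25° +29° = 4°
crank pin P = (r cos θ, r sin θ) = (37.907434, 2.650746)
h = r sin θ − e = 2.650746 − 17 = -14.349254
x = r cos θ + √(L² − h²) = 37.907434 + 283.637266 = 321.544700

321.5447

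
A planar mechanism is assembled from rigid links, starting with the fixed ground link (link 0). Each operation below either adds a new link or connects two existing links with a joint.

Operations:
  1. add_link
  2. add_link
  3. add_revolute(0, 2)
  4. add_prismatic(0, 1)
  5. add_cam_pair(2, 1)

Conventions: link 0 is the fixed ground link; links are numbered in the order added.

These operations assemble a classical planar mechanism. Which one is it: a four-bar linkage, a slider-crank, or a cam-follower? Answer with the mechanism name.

links: 3 (incl. ground); joints: 1 revolute, 1 prismatic, 1 higher (cam) pair, forming one closed loop
3 links, revolute + prismatic + higher pair in one loop → cam-follower

cam-follower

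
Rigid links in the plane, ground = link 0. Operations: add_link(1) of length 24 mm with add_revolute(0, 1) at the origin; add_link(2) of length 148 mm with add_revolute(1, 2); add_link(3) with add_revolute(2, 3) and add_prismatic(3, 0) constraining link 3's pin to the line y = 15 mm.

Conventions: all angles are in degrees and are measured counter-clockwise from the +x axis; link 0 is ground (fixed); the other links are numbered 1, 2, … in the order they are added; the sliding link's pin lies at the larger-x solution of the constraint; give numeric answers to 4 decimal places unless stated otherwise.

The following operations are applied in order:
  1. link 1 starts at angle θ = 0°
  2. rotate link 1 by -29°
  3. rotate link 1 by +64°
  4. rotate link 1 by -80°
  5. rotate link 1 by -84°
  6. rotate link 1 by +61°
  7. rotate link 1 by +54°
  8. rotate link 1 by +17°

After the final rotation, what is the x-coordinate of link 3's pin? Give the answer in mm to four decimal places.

geometry: r = 24 mm, L = 148 mm, e = 15 mm; θ starts at 0°
rotate link 1 by -29°: θ ← 0° -29° = -29°
rotate link 1 by +64°: θ ← -29° +64° = 35°
rotate link 1 by -80°: θ ← 35° -80° = -45°
rotate link 1 by -84°: θ ← -45° -84° = -129°
rotate link 1 by +61°: θ ← -129° +61° = -68°
rotate link 1 by +54°: θ ← -68° +54° = -14°
rotate link 1 by +17°: θ ← -14° +17° = 3°
crank pin P = (r cos θ, r sin θ) = (23.967109, 1.256063)
h = r sin θ − e = 1.256063 − 15 = -13.743937
x = r cos θ + √(L² − h²) = 23.967109 + 147.360457 = 171.327566

171.3276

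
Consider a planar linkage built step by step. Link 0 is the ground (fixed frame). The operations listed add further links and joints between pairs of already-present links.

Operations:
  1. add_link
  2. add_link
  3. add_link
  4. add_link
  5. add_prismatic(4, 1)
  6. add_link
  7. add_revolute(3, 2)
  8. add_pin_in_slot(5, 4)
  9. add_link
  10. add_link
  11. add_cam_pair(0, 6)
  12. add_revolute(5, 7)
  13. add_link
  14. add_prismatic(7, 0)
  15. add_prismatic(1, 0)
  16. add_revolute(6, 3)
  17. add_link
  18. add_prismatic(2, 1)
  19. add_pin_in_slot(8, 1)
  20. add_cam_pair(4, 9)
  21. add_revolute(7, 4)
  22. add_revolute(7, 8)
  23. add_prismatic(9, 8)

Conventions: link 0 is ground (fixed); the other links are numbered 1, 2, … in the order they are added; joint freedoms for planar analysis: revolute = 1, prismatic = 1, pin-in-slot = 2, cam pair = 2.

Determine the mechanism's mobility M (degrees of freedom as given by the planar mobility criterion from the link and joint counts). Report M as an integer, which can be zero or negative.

ground; <1,0,0>
#1 <2,0,0>
#2 <3,0,0>
#3 <4,0,0>
#4 <5,0,0>
P:4↔1 J1 <5,1,0>
#5 <6,1,0>
R:3↔2 J1 <6,2,0>
PS:5↔4 J2 <6,2,1>
#6 <7,2,1>
#7 <8,2,1>
C:0↔6 J2 <8,2,2>
R:5↔7 J1 <8,3,2>
#8 <9,3,2>
P:7↔0 J1 <9,4,2>
P:1↔0 J1 <9,5,2>
R:6↔3 J1 <9,6,2>
#9 <10,6,2>
P:2↔1 J1 <10,7,2>
PS:8↔1 J2 <10,7,3>
C:4↔9 J2 <10,7,4>
R:7↔4 J1 <10,8,4>
R:7↔8 J1 <10,9,4>
P:9↔8 J1 <10,10,4>
3×9 − 2×10 − 1×4 = 3

M = 3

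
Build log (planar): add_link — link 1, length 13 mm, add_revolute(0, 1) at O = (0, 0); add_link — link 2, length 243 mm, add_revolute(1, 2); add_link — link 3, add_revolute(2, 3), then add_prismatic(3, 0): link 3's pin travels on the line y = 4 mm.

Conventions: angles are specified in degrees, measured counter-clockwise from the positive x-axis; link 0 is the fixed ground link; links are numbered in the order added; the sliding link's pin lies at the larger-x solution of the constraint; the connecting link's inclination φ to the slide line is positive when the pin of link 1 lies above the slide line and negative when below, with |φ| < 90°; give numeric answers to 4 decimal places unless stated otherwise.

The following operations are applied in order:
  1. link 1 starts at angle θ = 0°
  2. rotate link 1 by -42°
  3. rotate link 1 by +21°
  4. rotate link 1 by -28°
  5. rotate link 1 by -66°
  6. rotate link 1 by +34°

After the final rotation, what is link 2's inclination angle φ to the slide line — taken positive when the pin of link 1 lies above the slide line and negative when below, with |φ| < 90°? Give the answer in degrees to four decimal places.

geometry: r = 13 mm, L = 243 mm, e = 4 mm; θ starts at 0°
rotate link 1 by -42°: θ ← 0° -42° = -42°
rotate link 1 by +21°: θ ← -42° +21° = -21°
rotate link 1 by -28°: θ ← -21° -28° = -49°
rotate link 1 by -66°: θ ← -49° -66° = -115°
rotate link 1 by +34°: θ ← -115° +34° = -81°
h = r sin θ − e = -12.839948 − 4 = -16.839948
sin φ = h / L = -16.839948 / 243 = -0.06930020
φ = arcsin(-0.06930020) = -3.973794°

-3.9738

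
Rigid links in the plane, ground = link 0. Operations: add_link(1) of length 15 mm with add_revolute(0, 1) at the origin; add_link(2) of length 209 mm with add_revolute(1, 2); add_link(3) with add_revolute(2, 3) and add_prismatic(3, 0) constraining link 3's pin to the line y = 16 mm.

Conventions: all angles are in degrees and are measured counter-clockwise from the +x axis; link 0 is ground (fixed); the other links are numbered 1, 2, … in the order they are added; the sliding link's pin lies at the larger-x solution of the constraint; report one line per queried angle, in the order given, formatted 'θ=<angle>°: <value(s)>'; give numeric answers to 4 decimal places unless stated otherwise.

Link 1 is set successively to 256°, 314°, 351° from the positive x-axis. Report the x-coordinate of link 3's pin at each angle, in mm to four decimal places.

geometry: r = 15 mm, L = 209 mm, e = 16 mm
θ=256°: crank pin P = (r cos θ, r sin θ) = (-3.628828, -14.554436)
θ=256°: h = r sin θ − e = -14.554436 − 16 = -30.554436
θ=256°: x = r cos θ + √(L² − h²) = -3.628828 + 206.754508 = 203.125679
θ=314°: crank pin P = (r cos θ, r sin θ) = (10.419876, -10.790097)
θ=314°: h = r sin θ − e = -10.790097 − 16 = -26.790097
θ=314°: x = r cos θ + √(L² − h²) = 10.419876 + 207.275881 = 217.695756
θ=351°: crank pin P = (r cos θ, r sin θ) = (14.815325, -2.346517)
θ=351°: h = r sin θ − e = -2.346517 − 16 = -18.346517
θ=351°: x = r cos θ + √(L² − h²) = 14.815325 + 208.193192 = 223.008517

θ=256°: 203.1257
θ=314°: 217.6958
θ=351°: 223.0085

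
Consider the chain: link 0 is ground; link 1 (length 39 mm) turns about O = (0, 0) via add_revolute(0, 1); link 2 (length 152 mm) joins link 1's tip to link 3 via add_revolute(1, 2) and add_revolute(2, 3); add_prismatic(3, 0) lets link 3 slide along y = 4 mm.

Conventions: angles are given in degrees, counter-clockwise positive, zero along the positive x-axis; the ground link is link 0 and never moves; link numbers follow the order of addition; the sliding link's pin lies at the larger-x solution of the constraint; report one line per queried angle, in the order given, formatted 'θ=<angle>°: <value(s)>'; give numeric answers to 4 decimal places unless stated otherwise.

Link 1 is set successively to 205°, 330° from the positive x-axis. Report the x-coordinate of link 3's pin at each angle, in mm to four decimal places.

geometry: r = 39 mm, L = 152 mm, e = 4 mm
θ=205°: crank pin P = (r cos θ, r sin θ) = (-35.346004, -16.482112)
θ=205°: h = r sin θ − e = -16.482112 − 4 = -20.482112
θ=205°: x = r cos θ + √(L² − h²) = -35.346004 + 150.613688 = 115.267685
θ=330°: crank pin P = (r cos θ, r sin θ) = (33.774991, -19.500000)
θ=330°: h = r sin θ − e = -19.500000 − 4 = -23.500000
θ=330°: x = r cos θ + √(L² − h²) = 33.774991 + 150.172401 = 183.947392

θ=205°: 115.2677
θ=330°: 183.9474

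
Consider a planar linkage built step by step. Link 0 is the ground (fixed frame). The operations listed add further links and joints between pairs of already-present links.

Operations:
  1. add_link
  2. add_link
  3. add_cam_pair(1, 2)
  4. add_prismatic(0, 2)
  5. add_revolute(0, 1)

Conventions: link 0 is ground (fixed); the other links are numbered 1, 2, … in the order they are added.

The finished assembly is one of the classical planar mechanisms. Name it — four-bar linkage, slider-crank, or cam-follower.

links: 3 (incl. ground); joints: 1 revolute, 1 prismatic, 1 higher (cam) pair, forming one closed loop
3 links, revolute + prismatic + higher pair in one loop → cam-follower

cam-follower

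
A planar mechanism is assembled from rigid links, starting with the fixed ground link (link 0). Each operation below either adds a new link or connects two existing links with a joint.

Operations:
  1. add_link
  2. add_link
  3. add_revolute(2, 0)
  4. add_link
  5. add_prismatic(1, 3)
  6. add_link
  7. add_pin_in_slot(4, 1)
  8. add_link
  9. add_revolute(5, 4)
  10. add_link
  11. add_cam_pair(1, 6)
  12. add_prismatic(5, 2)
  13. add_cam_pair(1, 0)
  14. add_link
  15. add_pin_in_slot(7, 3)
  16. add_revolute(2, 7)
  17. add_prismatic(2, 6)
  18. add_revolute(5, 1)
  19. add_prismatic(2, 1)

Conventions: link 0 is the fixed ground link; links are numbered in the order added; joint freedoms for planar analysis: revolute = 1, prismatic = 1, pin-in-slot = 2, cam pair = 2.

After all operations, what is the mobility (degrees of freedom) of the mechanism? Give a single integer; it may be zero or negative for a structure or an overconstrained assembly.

link 0 = ground. State L|J1|J2 = 1|0|0
+link1  2|0|0
+link2  3|0|0
R(2,0) f=1→J1  3|1|0
+link3  4|1|0
P(1,3) f=1→J1  4|2|0
+link4  5|2|0
PS(4,1) f=2→J2  5|2|1
+link5  6|2|1
R(5,4) f=1→J1  6|3|1
+link6  7|3|1
C(1,6) f=2→J2  7|3|2
P(5,2) f=1→J1  7|4|2
C(1,0) f=2→J2  7|4|3
+link7  8|4|3
PS(7,3) f=2→J2  8|4|4
R(2,7) f=1→J1  8|5|4
P(2,6) f=1→J1  8|6|4
R(5,1) f=1→J1  8|7|4
P(2,1) f=1→J1  8|8|4
M = 3(8−1)−2·8−4 = 21−16−4 = 1

M = 1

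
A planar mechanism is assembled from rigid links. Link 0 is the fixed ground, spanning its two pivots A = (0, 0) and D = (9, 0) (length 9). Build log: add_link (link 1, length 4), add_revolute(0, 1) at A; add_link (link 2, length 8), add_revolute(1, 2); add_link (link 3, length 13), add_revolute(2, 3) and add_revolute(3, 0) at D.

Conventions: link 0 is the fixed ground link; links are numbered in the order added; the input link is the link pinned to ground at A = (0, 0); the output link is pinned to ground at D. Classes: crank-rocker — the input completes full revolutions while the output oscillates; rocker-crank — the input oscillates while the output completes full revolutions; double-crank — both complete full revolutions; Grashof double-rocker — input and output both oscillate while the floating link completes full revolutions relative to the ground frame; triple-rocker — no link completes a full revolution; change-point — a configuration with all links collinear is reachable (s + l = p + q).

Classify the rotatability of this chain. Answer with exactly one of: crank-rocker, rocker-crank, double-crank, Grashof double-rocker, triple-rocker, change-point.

lengths: ground=9, input=4, coupler=8, output=13
sorted: s=4 (shortest), l=13 (longest), p+q=17
s + l = 17 vs p + q = 17
s + l = p + q → change-point (collinear configuration reachable)

change-point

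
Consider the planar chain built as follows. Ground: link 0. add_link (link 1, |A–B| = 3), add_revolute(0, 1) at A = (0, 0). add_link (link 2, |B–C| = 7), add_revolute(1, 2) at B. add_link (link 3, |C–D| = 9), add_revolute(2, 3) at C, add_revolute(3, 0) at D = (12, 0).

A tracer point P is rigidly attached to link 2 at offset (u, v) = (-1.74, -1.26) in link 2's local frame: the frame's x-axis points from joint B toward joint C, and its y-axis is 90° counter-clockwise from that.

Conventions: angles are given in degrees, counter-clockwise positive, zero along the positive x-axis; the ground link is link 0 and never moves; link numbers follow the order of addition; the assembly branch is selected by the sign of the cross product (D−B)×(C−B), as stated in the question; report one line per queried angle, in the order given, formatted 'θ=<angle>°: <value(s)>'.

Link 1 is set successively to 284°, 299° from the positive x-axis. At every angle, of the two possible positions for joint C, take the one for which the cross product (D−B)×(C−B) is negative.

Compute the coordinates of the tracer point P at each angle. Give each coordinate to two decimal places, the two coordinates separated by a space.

A=(0,0), D=(12.00,0)
θ=284°: B = A + 3.00·(cos284°, sin284°) = (0.7258, -2.9109)
θ=284°: |BD| = 11.6440
θ=284°: circle(B,7.00) ∩ circle(D,9.00): a=4.4479, h=5.4052
θ=284°:   candidates: C₊=(3.6812,3.4346) cross=62.938; C₋=(6.3837,-7.0326) cross=-62.938
θ=284°:   branch - wants cross < 0 → take C=(6.3837,-7.0326) (cross=-62.938)
θ=284°: ex = (C−B)/|BC| = (0.8083,-0.5888); ey = (0.5888,0.8083)
θ=284°: P = B + -1.74·ex + -1.26·ey = (-1.4225,-2.9048)
θ=299°: B = A + 3.00·(cos299°, sin299°) = (1.4544, -2.6239)
θ=299°: |BD| = 10.8671
θ=299°: circle(B,7.00) ∩ circle(D,9.00): a=3.9612, h=5.7714
θ=299°:   candidates: C₊=(3.9049,3.9332) cross=62.718; C₋=(6.6919,-7.2680) cross=-62.718
θ=299°:   branch - wants cross < 0 → take C=(6.6919,-7.2680) (cross=-62.718)
θ=299°: ex = (C−B)/|BC| = (0.7482,-0.6635); ey = (0.6635,0.7482)
θ=299°: P = B + -1.74·ex + -1.26·ey = (-0.6834,-2.4122)

θ=284°: -1.42 -2.90
θ=299°: -0.68 -2.41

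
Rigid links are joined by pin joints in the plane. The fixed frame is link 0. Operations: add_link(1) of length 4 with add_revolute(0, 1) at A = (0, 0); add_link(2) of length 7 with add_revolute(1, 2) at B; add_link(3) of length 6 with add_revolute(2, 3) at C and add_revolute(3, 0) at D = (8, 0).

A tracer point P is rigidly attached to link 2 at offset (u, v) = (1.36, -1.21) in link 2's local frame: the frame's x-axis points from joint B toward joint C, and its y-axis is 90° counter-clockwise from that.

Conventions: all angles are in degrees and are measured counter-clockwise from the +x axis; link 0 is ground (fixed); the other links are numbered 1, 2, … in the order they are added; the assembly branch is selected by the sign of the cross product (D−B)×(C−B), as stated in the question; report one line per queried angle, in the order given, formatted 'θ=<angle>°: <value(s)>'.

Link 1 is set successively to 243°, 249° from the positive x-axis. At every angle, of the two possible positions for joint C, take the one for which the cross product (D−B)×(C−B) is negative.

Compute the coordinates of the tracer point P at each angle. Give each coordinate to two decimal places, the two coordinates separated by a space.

A=(0,0), D=(8.00,0)
θ=243°: B = A + 4.00·(cos243°, sin243°) = (-1.8160, -3.5640)
θ=243°: |BD| = 10.4430
θ=243°: circle(B,7.00) ∩ circle(D,6.00): a=5.8439, h=3.8534
θ=243°:   candidates: C₊=(2.3620,2.0525) cross=40.241; C₋=(4.9922,-5.1916) cross=-40.241
θ=243°:   branch - wants cross < 0 → take C=(4.9922,-5.1916) (cross=-40.241)
θ=243°: ex = (C−B)/|BC| = (0.9726,-0.2325); ey = (0.2325,0.9726)
θ=243°: P = B + 1.36·ex + -1.21·ey = (-0.7746,-5.0571)
θ=249°: B = A + 4.00·(cos249°, sin249°) = (-1.4335, -3.7343)
θ=249°: |BD| = 10.1457
θ=249°: circle(B,7.00) ∩ circle(D,6.00): a=5.7135, h=4.0442
θ=249°:   candidates: C₊=(2.3904,2.1290) cross=41.031; C₋=(5.3675,-5.3917) cross=-41.031
θ=249°:   branch - wants cross < 0 → take C=(5.3675,-5.3917) (cross=-41.031)
θ=249°: ex = (C−B)/|BC| = (0.9716,-0.2368); ey = (0.2368,0.9716)
θ=249°: P = B + 1.36·ex + -1.21·ey = (-0.3986,-5.2319)

θ=243°: -0.77 -5.06
θ=249°: -0.40 -5.23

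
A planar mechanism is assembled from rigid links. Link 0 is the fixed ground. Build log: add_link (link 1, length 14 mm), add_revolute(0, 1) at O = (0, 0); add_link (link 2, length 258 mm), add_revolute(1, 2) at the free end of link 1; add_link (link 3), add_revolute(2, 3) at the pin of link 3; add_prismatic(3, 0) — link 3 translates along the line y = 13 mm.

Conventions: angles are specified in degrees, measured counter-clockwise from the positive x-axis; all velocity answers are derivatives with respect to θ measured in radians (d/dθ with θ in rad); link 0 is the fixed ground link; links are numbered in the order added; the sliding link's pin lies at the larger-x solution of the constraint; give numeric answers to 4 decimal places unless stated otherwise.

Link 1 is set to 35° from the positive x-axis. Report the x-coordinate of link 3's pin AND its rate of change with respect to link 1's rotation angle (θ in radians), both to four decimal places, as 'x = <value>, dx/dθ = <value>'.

geometry: r = 14 mm, L = 258 mm, e = 13 mm
crank pin P = (r cos θ, r sin θ) = (11.468129, 8.030070)
h = r sin θ − e = 8.030070 − 13 = -4.969930
x = r cos θ + √(L² − h²) = 11.468129 + 257.952127 = 269.420256
dx/dθ = −r sin θ − h·r cos θ/√(L² − h²) (θ in radians; h = -4.969930) = -7.809115

x = 269.4203, dx/dθ = -7.8091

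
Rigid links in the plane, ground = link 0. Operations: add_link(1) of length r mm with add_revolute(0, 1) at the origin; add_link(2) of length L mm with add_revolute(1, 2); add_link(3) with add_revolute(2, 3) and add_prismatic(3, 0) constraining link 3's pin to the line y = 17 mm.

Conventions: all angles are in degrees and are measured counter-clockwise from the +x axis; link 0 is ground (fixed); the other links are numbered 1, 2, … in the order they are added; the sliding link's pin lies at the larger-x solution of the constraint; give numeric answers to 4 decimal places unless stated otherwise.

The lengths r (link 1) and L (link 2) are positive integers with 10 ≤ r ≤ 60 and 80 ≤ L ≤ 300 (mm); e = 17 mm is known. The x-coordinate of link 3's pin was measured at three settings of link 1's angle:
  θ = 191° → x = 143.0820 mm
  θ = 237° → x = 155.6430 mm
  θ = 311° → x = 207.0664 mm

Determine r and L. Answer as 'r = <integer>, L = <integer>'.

constraint per measurement: (x − r cos θ)² + (r sin θ − e)² = L²
subtracting the θ₁ and θ₂ equations cancels the r² and L² terms:
r = (x₁² − x₂²) / (2[(x₁cos θ₁ + e sin θ₁) − (x₂cos θ₂ + e sin θ₂)]) = 41.9998 → r = 42
L² = (x₁ − r cos θ₁)² + (r sin θ₁ − e)² = 34596.0011 → L = 186.0000 → L = 186
check at θ₃=311°: x = 207.0664 (printed 207.0664) ✓

r = 42, L = 186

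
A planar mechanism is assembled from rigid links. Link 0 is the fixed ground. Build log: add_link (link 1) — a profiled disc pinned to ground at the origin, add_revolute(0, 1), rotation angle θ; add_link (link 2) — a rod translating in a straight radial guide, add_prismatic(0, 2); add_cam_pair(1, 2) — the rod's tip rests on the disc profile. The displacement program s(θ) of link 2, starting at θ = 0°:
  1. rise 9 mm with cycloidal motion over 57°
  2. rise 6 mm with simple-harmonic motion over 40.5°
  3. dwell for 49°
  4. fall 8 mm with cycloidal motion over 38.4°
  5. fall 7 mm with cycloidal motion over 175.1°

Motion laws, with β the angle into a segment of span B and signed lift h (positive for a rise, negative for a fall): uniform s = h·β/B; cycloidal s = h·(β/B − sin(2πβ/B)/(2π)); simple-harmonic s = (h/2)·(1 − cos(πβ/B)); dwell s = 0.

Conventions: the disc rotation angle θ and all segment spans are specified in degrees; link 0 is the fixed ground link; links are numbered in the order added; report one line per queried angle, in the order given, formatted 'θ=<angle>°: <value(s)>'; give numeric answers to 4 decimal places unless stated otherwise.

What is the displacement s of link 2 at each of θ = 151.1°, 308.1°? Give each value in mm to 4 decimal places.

seg 1 [0°–57°] cycloidal, h=9: full span → s += 9 → s = 9.0000
seg 2 [57°–97.5°] simple-harmonic, h=6: full span → s += 6 → s = 15.0000
seg 3 [97.5°–146.5°] dwell: s stays 15.0000
seg 4 [146.5°–184.9°] cycloidal, h=-8: θ=151.1° here. β=4.6, B=38.4. -8·(0.1198 − sin(2π·0.1198)/(2π)) = -0.0880 → s = 14.9120
seg 4 [146.5°–184.9°] cycloidal, h=-8: full span → s += -8 → s = 7.0000
seg 5 [184.9°–360°] cycloidal, h=-7: θ=308.1° here. β=123.2, B=175.1. -7·(0.7036 − sin(2π·0.7036)/(2π)) = -5.9923 → s = 1.0077

θ=151.1°: 14.9120
θ=308.1°: 1.0077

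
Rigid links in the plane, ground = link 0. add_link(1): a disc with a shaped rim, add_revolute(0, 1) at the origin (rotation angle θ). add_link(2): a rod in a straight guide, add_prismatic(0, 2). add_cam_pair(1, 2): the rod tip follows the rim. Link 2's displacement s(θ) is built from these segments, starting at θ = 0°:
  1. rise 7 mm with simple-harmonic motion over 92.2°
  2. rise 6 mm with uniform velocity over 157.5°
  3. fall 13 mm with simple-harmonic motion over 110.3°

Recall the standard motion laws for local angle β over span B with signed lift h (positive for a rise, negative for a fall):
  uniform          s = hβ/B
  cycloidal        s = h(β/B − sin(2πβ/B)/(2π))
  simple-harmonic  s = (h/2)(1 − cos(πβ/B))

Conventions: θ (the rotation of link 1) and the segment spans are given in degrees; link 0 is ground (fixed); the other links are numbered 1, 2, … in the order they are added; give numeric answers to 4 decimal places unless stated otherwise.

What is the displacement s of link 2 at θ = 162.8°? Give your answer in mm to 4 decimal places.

segment 1 (0° to 92.2°, simple-harmonic, h = 7) is passed completely: s = 0.0000 + (7) = 7.0000
θ = 162.8° falls in segment 2 (92.2° to 249.7°, uniform, h = 6): β = 162.8 − 92.2 = 70.6°, B = 157.5°; Δs = 6·70.6/157.5 = 2.6895; s = 7.0000 + 2.6895 = 9.6895

9.6895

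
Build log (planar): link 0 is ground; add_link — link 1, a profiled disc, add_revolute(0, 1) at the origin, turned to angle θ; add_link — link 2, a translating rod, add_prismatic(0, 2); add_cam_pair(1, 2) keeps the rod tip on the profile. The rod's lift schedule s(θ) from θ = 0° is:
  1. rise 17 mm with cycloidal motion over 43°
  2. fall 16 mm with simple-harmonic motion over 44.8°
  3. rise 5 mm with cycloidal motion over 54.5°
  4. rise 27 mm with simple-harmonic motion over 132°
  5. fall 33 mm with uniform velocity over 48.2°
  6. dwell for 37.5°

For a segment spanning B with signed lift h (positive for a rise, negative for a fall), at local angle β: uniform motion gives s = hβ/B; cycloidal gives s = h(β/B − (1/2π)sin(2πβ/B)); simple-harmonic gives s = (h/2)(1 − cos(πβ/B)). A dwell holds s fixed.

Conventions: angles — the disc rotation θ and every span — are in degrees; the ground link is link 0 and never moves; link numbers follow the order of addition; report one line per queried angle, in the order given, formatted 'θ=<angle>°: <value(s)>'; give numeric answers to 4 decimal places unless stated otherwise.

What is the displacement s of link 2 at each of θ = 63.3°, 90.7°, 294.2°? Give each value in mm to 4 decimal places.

seg 1 [0°–43°] cycloidal, h=17: full span → s += 17 → s = 17.0000
seg 2 [43°–87.8°] simple-harmonic, h=-16: θ=63.3° here. β=20.3, B=44.8. -16/2·(1 − cos(π·0.4531)) = -6.8262 → s = 10.1738
seg 2 [43°–87.8°] simple-harmonic, h=-16: full span → s += -16 → s = 1.0000
seg 3 [87.8°–142.3°] cycloidal, h=5: θ=90.7° here. β=2.9, B=54.5. 5·(0.0532 − sin(2π·0.0532)/(2π)) = 0.0049 → s = 1.0049
seg 3 [87.8°–142.3°] cycloidal, h=5: full span → s += 5 → s = 6.0000
seg 4 [142.3°–274.3°] simple-harmonic, h=27: full span → s += 27 → s = 33.0000
seg 5 [274.3°–322.5°] uniform, h=-33: θ=294.2° here. β=19.9, B=48.2. -33·19.9/48.2 = -13.6245 → s = 19.3755

θ=63.3°: 10.1738
θ=90.7°: 1.0049
θ=294.2°: 19.3755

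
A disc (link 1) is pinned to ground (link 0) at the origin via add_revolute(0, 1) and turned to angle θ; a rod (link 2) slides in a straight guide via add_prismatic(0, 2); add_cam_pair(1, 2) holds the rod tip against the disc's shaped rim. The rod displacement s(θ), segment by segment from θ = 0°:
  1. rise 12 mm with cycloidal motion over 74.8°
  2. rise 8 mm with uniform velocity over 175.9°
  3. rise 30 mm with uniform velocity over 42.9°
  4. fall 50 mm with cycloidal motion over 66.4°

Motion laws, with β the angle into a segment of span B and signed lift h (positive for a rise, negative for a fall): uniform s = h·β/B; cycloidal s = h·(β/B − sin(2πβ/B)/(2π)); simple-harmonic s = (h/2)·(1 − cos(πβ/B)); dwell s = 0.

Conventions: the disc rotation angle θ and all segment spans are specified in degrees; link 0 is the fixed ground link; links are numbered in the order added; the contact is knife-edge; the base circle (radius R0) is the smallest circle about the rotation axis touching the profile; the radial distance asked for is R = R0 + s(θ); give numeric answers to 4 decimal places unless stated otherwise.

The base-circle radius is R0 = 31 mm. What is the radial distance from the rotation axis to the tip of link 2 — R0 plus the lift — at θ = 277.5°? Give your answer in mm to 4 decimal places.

segment 1 (0° to 74.8°, cycloidal, h = 12) is passed completely: s = 0.0000 + (12) = 12.0000
segment 2 (74.8° to 250.7°, uniform, h = 8) is passed completely: s = 12.0000 + (8) = 20.0000
θ = 277.5° falls in segment 3 (250.7° to 293.6°, uniform, h = 30): β = 277.5 − 250.7 = 26.8°, B = 42.9°; Δs = 30·26.8/42.9 = 18.7413; s = 20.0000 + 18.7413 = 38.7413
R = R0 + s = 31 + 38.7413 = 69.7413

69.7413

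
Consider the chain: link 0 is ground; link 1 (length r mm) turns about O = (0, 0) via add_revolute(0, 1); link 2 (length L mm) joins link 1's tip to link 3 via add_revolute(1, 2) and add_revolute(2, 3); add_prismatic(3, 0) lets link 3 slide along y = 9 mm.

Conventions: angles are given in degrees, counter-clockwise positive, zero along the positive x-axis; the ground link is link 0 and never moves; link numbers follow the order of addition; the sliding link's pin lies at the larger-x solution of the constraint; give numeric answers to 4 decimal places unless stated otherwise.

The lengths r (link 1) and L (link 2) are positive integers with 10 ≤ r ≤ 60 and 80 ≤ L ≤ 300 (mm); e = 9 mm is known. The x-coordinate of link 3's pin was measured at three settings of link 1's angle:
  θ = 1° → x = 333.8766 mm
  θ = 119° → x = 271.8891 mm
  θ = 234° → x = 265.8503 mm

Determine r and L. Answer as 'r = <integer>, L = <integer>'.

constraint per measurement: (x − r cos θ)² + (r sin θ − e)² = L²
subtracting the θ₁ and θ₂ equations cancels the r² and L² terms:
r = (x₁² − x₂²) / (2[(x₁cos θ₁ + e sin θ₁) − (x₂cos θ₂ + e sin θ₂)]) = 41.0000 → r = 41
L² = (x₁ − r cos θ₁)² + (r sin θ₁ − e)² = 85848.9927 → L = 293.0000 → L = 293
check at θ₃=234°: x = 265.8503 (printed 265.8503) ✓

r = 41, L = 293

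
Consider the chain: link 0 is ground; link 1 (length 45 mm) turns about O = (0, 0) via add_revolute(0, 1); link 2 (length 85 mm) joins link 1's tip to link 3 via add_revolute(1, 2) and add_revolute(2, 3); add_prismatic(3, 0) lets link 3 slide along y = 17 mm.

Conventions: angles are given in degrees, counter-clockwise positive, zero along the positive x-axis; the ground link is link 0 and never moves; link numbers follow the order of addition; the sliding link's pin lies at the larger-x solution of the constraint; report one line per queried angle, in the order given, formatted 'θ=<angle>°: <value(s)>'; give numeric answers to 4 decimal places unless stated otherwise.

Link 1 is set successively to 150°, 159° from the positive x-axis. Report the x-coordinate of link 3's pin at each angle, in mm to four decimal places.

geometry: r = 45 mm, L = 85 mm, e = 17 mm
θ=150°: crank pin P = (r cos θ, r sin θ) = (-38.971143, 22.500000)
θ=150°: h = r sin θ − e = 22.500000 − 17 = 5.500000
θ=150°: x = r cos θ + √(L² − h²) = -38.971143 + 84.821872 = 45.850729
θ=159°: crank pin P = (r cos θ, r sin θ) = (-42.011119, 16.126558)
θ=159°: h = r sin θ − e = 16.126558 − 17 = -0.873442
θ=159°: x = r cos θ + √(L² − h²) = -42.011119 + 84.995512 = 42.984393

θ=150°: 45.8507
θ=159°: 42.9844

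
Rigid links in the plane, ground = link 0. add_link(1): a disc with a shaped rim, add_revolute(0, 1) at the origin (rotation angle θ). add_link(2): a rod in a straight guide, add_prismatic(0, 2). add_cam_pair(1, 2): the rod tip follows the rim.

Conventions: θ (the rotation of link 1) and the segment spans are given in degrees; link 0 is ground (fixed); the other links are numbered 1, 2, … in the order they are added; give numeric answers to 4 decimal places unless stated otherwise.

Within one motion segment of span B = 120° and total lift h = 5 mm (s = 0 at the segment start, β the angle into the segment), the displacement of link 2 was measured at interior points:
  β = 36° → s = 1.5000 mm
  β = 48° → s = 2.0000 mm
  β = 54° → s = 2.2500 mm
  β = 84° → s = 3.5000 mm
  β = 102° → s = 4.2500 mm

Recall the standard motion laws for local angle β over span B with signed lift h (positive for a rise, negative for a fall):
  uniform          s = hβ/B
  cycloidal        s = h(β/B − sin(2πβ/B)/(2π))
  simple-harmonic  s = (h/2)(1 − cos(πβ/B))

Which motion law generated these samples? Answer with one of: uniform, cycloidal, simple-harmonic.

candidates at β/B = r: uniform s = h·r (linear in β); cycloidal s = h·(r − sin(2πr)/(2π)); simple-harmonic s = (h/2)(1 − cos(πr))
β=36°: printed 1.5000 | uniform 1.5000, cycloidal 0.7432, simple-harmonic 1.0305
β=48°: printed 2.0000 | uniform 2.0000, cycloidal 1.5323, simple-harmonic 1.7275
β=54°: printed 2.2500 | uniform 2.2500, cycloidal 2.0041, simple-harmonic 2.1089
β=84°: printed 3.5000 | uniform 3.5000, cycloidal 4.2568, simple-harmonic 3.9695
β=102°: printed 4.2500 | uniform 4.2500, cycloidal 4.8938, simple-harmonic 4.7275
only one law matches every sample → uniform

uniform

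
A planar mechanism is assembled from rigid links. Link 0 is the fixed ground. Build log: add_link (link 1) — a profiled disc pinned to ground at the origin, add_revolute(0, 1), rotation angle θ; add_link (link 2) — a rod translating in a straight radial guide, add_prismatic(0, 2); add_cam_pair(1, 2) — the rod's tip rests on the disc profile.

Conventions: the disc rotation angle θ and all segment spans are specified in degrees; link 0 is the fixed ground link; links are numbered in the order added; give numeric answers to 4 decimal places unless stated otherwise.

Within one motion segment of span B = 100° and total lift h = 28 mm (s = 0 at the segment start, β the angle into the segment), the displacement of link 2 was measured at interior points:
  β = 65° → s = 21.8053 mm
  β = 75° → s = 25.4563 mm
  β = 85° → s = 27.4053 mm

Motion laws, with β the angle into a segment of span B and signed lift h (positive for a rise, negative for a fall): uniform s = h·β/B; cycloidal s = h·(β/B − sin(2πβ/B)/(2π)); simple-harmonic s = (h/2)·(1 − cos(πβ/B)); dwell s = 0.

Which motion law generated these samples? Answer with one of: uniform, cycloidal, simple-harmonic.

candidates at β/B = r: uniform s = h·r (linear in β); cycloidal s = h·(r − sin(2πr)/(2π)); simple-harmonic s = (h/2)(1 − cos(πr))
β=65°: printed 21.8053 | uniform 18.2000, cycloidal 21.8053, simple-harmonic 20.3559
β=75°: printed 25.4563 | uniform 21.0000, cycloidal 25.4563, simple-harmonic 23.8995
β=85°: printed 27.4053 | uniform 23.8000, cycloidal 27.4053, simple-harmonic 26.4741
only one law matches every sample → cycloidal

cycloidal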